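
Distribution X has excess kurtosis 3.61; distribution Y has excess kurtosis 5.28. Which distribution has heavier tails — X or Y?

Y

Higher excess kurtosis ⇒ heavier tails relative to the normal distribution.
3.61 vs 5.28: the larger is 5.28, so Y has heavier tails.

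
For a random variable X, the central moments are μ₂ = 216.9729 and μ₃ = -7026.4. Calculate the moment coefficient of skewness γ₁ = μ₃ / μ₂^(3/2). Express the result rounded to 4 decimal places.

-2.1985

σ = √μ₂ = √216.9729 = 14.73000
σ³ = μ₂^(3/2) = 3196.01082
γ₁ = μ₃/σ³ = -7026.4 / 3196.01082 ≈ -2.1985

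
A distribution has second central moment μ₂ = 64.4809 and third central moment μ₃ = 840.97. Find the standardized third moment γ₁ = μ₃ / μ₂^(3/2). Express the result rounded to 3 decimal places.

1.624

σ = √μ₂ = √64.4809 = 8.03000
σ³ = μ₂^(3/2) = 517.78163
γ₁ = μ₃/σ³ = 840.97 / 517.78163 ≈ 1.624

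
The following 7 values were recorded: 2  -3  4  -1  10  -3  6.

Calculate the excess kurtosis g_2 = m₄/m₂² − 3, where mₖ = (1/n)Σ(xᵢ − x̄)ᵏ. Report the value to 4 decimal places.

-1.0994

x̄ = 2.1429
Σ(xᵢ − x̄)² = 142.8571 ⇒ m₂ = 20.40816
Σ(xᵢ − x̄)⁴ = 5541.0729 ⇒ m₄ = 791.58184
m₂² = 416.49313
g_2 = m₄/m₂² − 3 = 1.90059 − 3 ≈ -1.0994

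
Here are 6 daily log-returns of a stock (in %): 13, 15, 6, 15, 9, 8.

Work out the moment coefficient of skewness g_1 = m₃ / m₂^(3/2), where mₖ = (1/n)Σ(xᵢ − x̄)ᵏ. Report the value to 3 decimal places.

x̄ = (13 + 15 + 6 + 15 + 9 + 8) / 6 = 11.0000
deviations (xᵢ − x̄): 2.0000, 4.0000, -5.0000, 4.0000, -2.0000, -3.0000
Σ(xᵢ − x̄)² = 74.0000 ⇒ m₂ = 74.0000/6 = 12.33333
Σ(xᵢ − x̄)³ = -24.0000 ⇒ m₃ = -24.0000/6 = -4.00000
m₂^(3/2) = 12.33333^(1.5) = 43.31324
g_1 = m₃ / m₂^(3/2) = -4.00000 / 43.31324 ≈ -0.092

-0.092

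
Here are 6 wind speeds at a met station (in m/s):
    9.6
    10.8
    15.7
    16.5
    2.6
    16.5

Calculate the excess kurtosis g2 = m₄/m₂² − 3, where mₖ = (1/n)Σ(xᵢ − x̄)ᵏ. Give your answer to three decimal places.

-0.664

x̄ = 11.9500
Σ(xᵢ − x̄)² = 149.7350 ⇒ m₂ = 24.95583
Σ(xᵢ − x̄)⁴ = 8729.8814 ⇒ m₄ = 1454.98024
m₂² = 622.79362
g2 = m₄/m₂² − 3 = 2.33622 − 3 ≈ -0.664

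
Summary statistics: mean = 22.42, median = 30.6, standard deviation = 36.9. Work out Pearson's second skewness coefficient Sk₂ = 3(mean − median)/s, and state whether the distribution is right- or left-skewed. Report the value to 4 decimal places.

-0.6650, left-skewed

Sk₂ = 3(22.42 − 30.6) / 36.9 = 3 × -8.1800 / 36.9
    = -24.5400 / 36.9 ≈ -0.6650
Sk₂ < 0 ⇒ mean < median ⇒ left-skewed (negative skew).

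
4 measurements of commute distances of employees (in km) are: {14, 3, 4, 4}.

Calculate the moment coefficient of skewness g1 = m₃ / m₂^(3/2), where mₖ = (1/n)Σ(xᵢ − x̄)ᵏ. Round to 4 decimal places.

1.1256

x̄ = (14 + 3 + 4 + 4) / 4 = 6.2500
deviations (xᵢ − x̄): 7.7500, -3.2500, -2.2500, -2.2500
Σ(xᵢ − x̄)² = 80.7500 ⇒ m₂ = 80.7500/4 = 20.18750
Σ(xᵢ − x̄)³ = 408.3750 ⇒ m₃ = 408.3750/4 = 102.09375
m₂^(3/2) = 20.18750^(1.5) = 90.70345
g1 = m₃ / m₂^(3/2) = 102.09375 / 90.70345 ≈ 1.1256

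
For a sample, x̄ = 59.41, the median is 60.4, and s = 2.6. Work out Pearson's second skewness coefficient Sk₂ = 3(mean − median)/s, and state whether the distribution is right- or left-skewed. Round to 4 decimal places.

-1.1423, left-skewed

Sk₂ = 3(59.41 − 60.4) / 2.6 = 3 × -0.9900 / 2.6
    = -2.9700 / 2.6 ≈ -1.1423
Sk₂ < 0 ⇒ mean < median ⇒ left-skewed (negative skew).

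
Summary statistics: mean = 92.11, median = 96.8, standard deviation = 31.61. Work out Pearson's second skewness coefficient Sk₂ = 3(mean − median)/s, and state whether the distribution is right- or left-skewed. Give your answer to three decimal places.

-0.445, left-skewed

Sk₂ = 3(92.11 − 96.8) / 31.61 = 3 × -4.6900 / 31.61
    = -14.0700 / 31.61 ≈ -0.445
Sk₂ < 0 ⇒ mean < median ⇒ left-skewed (negative skew).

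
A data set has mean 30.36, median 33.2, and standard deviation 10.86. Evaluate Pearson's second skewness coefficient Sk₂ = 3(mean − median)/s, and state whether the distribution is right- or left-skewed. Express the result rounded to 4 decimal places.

Sk₂ = 3(30.36 − 33.2) / 10.86 = 3 × -2.8400 / 10.86
    = -8.5200 / 10.86 ≈ -0.7845
Sk₂ < 0 ⇒ mean < median ⇒ left-skewed (negative skew).

-0.7845, left-skewed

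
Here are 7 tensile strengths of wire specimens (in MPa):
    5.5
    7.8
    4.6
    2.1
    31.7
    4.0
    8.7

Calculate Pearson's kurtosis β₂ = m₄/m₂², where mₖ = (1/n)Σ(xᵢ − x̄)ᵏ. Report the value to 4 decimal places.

4.7267

x̄ = 9.2000
Σ(xᵢ − x̄)² = 620.7600 ⇒ m₂ = 88.68000
Σ(xᵢ − x̄)⁴ = 260200.4580 ⇒ m₄ = 37171.49400
m₂² = 7864.14240
β₂ = m₄/m₂² = 37171.49400 / 7864.14240 ≈ 4.7267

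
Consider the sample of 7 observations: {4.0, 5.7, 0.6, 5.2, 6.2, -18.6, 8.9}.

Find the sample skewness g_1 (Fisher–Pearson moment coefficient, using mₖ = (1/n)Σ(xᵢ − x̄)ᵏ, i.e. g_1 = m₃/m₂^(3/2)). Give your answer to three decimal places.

-1.747

x̄ = (4.0 + 5.7 + 0.6 + 5.2 + 6.2 - 18.6 + 8.9) / 7 = 1.7143
deviations (xᵢ − x̄): 2.2857, 3.9857, -1.1143, 3.4857, 4.4857, -20.3143, 7.1857
Σ(xᵢ − x̄)² = 518.9286 ⇒ m₂ = 518.9286/7 = 74.13265
Σ(xᵢ − x̄)³ = -7805.5828 ⇒ m₃ = -7805.5828/7 = -1115.08326
m₂^(3/2) = 74.13265^(1.5) = 638.28452
g_1 = m₃ / m₂^(3/2) = -1115.08326 / 638.28452 ≈ -1.747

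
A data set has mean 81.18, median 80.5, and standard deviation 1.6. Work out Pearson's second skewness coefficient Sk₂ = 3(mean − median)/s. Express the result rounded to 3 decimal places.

Sk₂ = 3(81.18 − 80.5) / 1.6 = 3 × 0.6800 / 1.6
    = 2.0400 / 1.6 ≈ 1.275

1.275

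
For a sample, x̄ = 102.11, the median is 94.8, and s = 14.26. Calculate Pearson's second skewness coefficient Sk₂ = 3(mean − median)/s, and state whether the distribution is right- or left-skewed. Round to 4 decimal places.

1.5379, right-skewed

Sk₂ = 3(102.11 − 94.8) / 14.26 = 3 × 7.3100 / 14.26
    = 21.9300 / 14.26 ≈ 1.5379
Sk₂ > 0 ⇒ mean > median ⇒ right-skewed (positive skew).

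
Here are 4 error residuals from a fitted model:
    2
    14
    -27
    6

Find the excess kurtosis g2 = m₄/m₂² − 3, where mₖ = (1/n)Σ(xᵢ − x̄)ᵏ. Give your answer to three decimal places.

-0.839

x̄ = -1.2500
Σ(xᵢ − x̄)² = 958.7500 ⇒ m₂ = 239.68750
Σ(xᵢ − x̄)⁴ = 496611.5781 ⇒ m₄ = 124152.89453
m₂² = 57450.09766
g2 = m₄/m₂² − 3 = 2.16106 − 3 ≈ -0.839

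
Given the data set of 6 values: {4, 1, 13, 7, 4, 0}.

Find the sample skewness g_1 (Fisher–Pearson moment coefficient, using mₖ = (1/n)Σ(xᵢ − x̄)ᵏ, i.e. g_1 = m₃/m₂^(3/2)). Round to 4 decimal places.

x̄ = (4 + 1 + 13 + 7 + 4 + 0) / 6 = 4.8333
deviations (xᵢ − x̄): -0.8333, -3.8333, 8.1667, 2.1667, -0.8333, -4.8333
Σ(xᵢ − x̄)² = 110.8333 ⇒ m₂ = 110.8333/6 = 18.47222
Σ(xᵢ − x̄)³ = 384.4444 ⇒ m₃ = 384.4444/6 = 64.07407
m₂^(3/2) = 18.47222^(1.5) = 79.39236
g_1 = m₃ / m₂^(3/2) = 64.07407 / 79.39236 ≈ 0.8071

0.8071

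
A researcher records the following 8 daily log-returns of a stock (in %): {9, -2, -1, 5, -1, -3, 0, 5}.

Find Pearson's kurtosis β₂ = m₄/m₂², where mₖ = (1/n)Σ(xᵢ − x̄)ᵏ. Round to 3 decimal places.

2.006

x̄ = 1.5000
Σ(xᵢ − x̄)² = 128.0000 ⇒ m₂ = 16.00000
Σ(xᵢ − x̄)⁴ = 4107.5000 ⇒ m₄ = 513.43750
m₂² = 256.00000
β₂ = m₄/m₂² = 513.43750 / 256.00000 ≈ 2.006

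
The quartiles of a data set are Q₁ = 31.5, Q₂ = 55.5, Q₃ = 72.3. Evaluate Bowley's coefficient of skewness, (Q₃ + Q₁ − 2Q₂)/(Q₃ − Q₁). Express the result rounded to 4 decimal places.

-0.1765

numerator: Q₃ + Q₁ − 2Q₂ = 72.3 + 31.5 − 2×55.5 = -7.2000
denominator: Q₃ − Q₁ = 72.3 − 31.5 = 40.8000
Bowley skewness = -7.2000 / 40.8000 ≈ -0.1765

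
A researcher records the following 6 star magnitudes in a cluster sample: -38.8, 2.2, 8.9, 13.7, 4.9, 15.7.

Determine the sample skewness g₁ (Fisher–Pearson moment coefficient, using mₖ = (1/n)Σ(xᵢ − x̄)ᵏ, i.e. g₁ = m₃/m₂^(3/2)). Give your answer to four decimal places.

x̄ = (-38.8 + 2.2 + 8.9 + 13.7 + 4.9 + 15.7) / 6 = 1.1000
deviations (xᵢ − x̄): -39.9000, 1.1000, 7.8000, 12.6000, 3.8000, 14.6000
Σ(xᵢ − x̄)² = 2040.4200 ⇒ m₂ = 2040.4200/6 = 340.07000
Σ(xᵢ − x̄)³ = -57877.9320 ⇒ m₃ = -57877.9320/6 = -9646.32200
m₂^(3/2) = 340.07000^(1.5) = 6271.22643
g₁ = m₃ / m₂^(3/2) = -9646.32200 / 6271.22643 ≈ -1.5382

-1.5382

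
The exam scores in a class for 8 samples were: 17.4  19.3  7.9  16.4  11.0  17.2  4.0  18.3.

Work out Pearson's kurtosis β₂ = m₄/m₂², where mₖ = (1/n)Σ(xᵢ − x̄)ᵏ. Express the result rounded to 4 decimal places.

x̄ = 13.9375
Σ(xᵢ − x̄)² = 220.3188 ⇒ m₂ = 27.53984
Σ(xᵢ − x̄)⁴ = 12638.4199 ⇒ m₄ = 1579.80249
m₂² = 758.44299
β₂ = m₄/m₂² = 1579.80249 / 758.44299 ≈ 2.0830

2.0830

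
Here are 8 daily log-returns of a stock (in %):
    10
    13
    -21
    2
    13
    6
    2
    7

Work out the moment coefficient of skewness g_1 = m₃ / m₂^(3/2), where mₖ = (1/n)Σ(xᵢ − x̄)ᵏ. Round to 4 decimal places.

-1.6071

x̄ = (10 + 13 - 21 + 2 + 13 + 6 + 2 + 7) / 8 = 4.0000
deviations (xᵢ − x̄): 6.0000, 9.0000, -25.0000, -2.0000, 9.0000, 2.0000, -2.0000, 3.0000
Σ(xᵢ − x̄)² = 844.0000 ⇒ m₂ = 844.0000/8 = 105.50000
Σ(xᵢ − x̄)³ = -13932.0000 ⇒ m₃ = -13932.0000/8 = -1741.50000
m₂^(3/2) = 105.50000^(1.5) = 1083.62419
g_1 = m₃ / m₂^(3/2) = -1741.50000 / 1083.62419 ≈ -1.6071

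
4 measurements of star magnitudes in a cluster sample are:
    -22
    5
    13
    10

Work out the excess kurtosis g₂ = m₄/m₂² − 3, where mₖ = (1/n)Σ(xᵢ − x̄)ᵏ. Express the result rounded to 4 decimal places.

x̄ = 1.5000
Σ(xᵢ − x̄)² = 769.0000 ⇒ m₂ = 192.25000
Σ(xᵢ − x̄)⁴ = 327840.2500 ⇒ m₄ = 81960.06250
m₂² = 36960.06250
g₂ = m₄/m₂² − 3 = 2.21753 − 3 ≈ -0.7825

-0.7825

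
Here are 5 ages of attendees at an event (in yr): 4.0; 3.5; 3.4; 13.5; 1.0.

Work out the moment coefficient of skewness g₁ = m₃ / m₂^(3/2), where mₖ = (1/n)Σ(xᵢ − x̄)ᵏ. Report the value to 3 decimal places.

x̄ = (4.0 + 3.5 + 3.4 + 13.5 + 1.0) / 5 = 5.0800
deviations (xᵢ − x̄): -1.0800, -1.5800, -1.6800, 8.4200, -4.0800
Σ(xᵢ − x̄)² = 94.0280 ⇒ m₂ = 94.0280/5 = 18.80560
Σ(xᵢ − x̄)³ = 519.0847 ⇒ m₃ = 519.0847/5 = 103.81694
m₂^(3/2) = 18.80560^(1.5) = 81.55128
g₁ = m₃ / m₂^(3/2) = 103.81694 / 81.55128 ≈ 1.273

1.273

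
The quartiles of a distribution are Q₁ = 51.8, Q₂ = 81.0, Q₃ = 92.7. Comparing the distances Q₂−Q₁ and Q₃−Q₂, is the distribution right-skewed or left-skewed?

Q₂ − Q₁ = 29.2;  Q₃ − Q₂ = 11.7
Q₂ − Q₁ > Q₃ − Q₂ ⇒ the lower half is more spread out ⇒ left-skewed.

left-skewed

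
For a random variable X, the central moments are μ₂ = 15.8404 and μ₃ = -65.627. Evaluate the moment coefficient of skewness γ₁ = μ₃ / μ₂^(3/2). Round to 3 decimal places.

σ = √μ₂ = √15.8404 = 3.98000
σ³ = μ₂^(3/2) = 63.04479
γ₁ = μ₃/σ³ = -65.627 / 63.04479 ≈ -1.041

-1.041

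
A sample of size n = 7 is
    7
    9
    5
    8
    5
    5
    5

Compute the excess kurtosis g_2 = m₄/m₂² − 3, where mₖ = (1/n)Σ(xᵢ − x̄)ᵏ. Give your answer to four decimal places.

x̄ = 6.2857
Σ(xᵢ − x̄)² = 17.4286 ⇒ m₂ = 2.48980
Σ(xᵢ − x̄)⁴ = 74.1050 ⇒ m₄ = 10.58642
m₂² = 6.19908
g_2 = m₄/m₂² − 3 = 1.70774 − 3 ≈ -1.2923

-1.2923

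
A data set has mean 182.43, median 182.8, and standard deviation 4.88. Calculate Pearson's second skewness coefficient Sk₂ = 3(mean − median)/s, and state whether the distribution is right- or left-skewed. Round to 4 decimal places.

-0.2275, left-skewed

Sk₂ = 3(182.43 − 182.8) / 4.88 = 3 × -0.3700 / 4.88
    = -1.1100 / 4.88 ≈ -0.2275
Sk₂ < 0 ⇒ mean < median ⇒ left-skewed (negative skew).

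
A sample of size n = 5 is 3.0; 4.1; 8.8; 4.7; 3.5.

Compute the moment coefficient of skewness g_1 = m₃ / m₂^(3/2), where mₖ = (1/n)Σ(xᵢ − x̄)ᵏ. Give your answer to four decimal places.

1.2250

x̄ = (3.0 + 4.1 + 8.8 + 4.7 + 3.5) / 5 = 4.8200
deviations (xᵢ − x̄): -1.8200, -0.7200, 3.9800, -0.1200, -1.3200
Σ(xᵢ − x̄)² = 21.4280 ⇒ m₂ = 21.4280/5 = 4.28560
Σ(xᵢ − x̄)³ = 54.3413 ⇒ m₃ = 54.3413/5 = 10.86826
m₂^(3/2) = 4.28560^(1.5) = 8.87192
g_1 = m₃ / m₂^(3/2) = 10.86826 / 8.87192 ≈ 1.2250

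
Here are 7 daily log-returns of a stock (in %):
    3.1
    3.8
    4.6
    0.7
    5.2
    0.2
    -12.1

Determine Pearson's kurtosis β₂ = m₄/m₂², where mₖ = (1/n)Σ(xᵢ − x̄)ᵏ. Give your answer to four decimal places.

x̄ = 0.7857
Σ(xᵢ − x̄)² = 214.8686 ⇒ m₂ = 30.69551
Σ(xᵢ − x̄)⁴ = 28272.5492 ⇒ m₄ = 4038.93560
m₂² = 942.21435
β₂ = m₄/m₂² = 4038.93560 / 942.21435 ≈ 4.2866

4.2866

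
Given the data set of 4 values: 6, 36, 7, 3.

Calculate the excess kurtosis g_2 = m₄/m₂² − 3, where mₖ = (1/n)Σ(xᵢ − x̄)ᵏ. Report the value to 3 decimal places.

-0.697

x̄ = 13.0000
Σ(xᵢ − x̄)² = 714.0000 ⇒ m₂ = 178.50000
Σ(xᵢ − x̄)⁴ = 293538.0000 ⇒ m₄ = 73384.50000
m₂² = 31862.25000
g_2 = m₄/m₂² − 3 = 2.30318 − 3 ≈ -0.697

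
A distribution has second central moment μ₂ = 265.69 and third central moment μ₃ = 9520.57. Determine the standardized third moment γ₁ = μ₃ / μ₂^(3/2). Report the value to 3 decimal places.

σ = √μ₂ = √265.69 = 16.30000
σ³ = μ₂^(3/2) = 4330.74700
γ₁ = μ₃/σ³ = 9520.57 / 4330.74700 ≈ 2.198

2.198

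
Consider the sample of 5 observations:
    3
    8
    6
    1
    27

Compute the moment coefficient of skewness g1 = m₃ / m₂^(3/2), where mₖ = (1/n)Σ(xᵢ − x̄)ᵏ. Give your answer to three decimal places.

x̄ = (3 + 8 + 6 + 1 + 27) / 5 = 9.0000
deviations (xᵢ − x̄): -6.0000, -1.0000, -3.0000, -8.0000, 18.0000
Σ(xᵢ − x̄)² = 434.0000 ⇒ m₂ = 434.0000/5 = 86.80000
Σ(xᵢ − x̄)³ = 5076.0000 ⇒ m₃ = 5076.0000/5 = 1015.20000
m₂^(3/2) = 86.80000^(1.5) = 808.68537
g1 = m₃ / m₂^(3/2) = 1015.20000 / 808.68537 ≈ 1.255

1.255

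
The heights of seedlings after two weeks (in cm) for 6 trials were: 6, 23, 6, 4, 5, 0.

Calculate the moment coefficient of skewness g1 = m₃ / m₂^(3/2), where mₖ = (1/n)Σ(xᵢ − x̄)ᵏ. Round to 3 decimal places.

1.458

x̄ = (6 + 23 + 6 + 4 + 5 + 0) / 6 = 7.3333
deviations (xᵢ − x̄): -1.3333, 15.6667, -1.3333, -3.3333, -2.3333, -7.3333
Σ(xᵢ − x̄)² = 319.3333 ⇒ m₂ = 319.3333/6 = 53.22222
Σ(xᵢ − x̄)³ = 3396.4444 ⇒ m₃ = 3396.4444/6 = 566.07407
m₂^(3/2) = 53.22222^(1.5) = 388.27507
g1 = m₃ / m₂^(3/2) = 566.07407 / 388.27507 ≈ 1.458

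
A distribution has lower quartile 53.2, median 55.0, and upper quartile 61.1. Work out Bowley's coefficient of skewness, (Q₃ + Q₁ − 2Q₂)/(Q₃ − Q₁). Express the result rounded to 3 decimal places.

0.544

numerator: Q₃ + Q₁ − 2Q₂ = 61.1 + 53.2 − 2×55.0 = 4.3000
denominator: Q₃ − Q₁ = 61.1 − 53.2 = 7.9000
Bowley skewness = 4.3000 / 7.9000 ≈ 0.544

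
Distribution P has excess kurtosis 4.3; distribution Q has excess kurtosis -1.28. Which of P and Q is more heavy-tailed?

P

Higher excess kurtosis ⇒ heavier tails relative to the normal distribution.
4.3 vs -1.28: the larger is 4.3, so P has heavier tails. (P is leptokurtic — heavier-than-normal tails; the other is platykurtic.)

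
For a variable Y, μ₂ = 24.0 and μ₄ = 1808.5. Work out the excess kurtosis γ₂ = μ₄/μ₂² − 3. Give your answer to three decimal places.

0.140

μ₂² = 24.0² = 576.00000
μ₄/μ₂² = 1808.5 / 576.00000 = 3.13976
γ₂ = 3.13976 − 3 ≈ 0.140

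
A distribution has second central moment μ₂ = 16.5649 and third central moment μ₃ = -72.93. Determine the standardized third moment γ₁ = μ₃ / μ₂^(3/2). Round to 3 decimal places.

-1.082

σ = √μ₂ = √16.5649 = 4.07000
σ³ = μ₂^(3/2) = 67.41914
γ₁ = μ₃/σ³ = -72.93 / 67.41914 ≈ -1.082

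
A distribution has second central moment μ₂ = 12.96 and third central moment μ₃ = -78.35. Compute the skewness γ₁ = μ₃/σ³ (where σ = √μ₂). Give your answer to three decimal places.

-1.679

σ = √μ₂ = √12.96 = 3.60000
σ³ = μ₂^(3/2) = 46.65600
γ₁ = μ₃/σ³ = -78.35 / 46.65600 ≈ -1.679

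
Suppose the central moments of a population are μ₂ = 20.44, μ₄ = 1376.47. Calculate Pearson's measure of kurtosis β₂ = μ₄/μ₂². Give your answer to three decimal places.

μ₂² = 20.44² = 417.79360
μ₄/μ₂² = 1376.47 / 417.79360 = 3.29462
β₂ ≈ 3.295

3.295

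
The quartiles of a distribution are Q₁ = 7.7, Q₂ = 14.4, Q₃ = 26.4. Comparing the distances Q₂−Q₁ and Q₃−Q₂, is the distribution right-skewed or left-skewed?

right-skewed

Q₂ − Q₁ = 6.7;  Q₃ − Q₂ = 12.0
Q₃ − Q₂ > Q₂ − Q₁ ⇒ the upper half is more spread out ⇒ right-skewed.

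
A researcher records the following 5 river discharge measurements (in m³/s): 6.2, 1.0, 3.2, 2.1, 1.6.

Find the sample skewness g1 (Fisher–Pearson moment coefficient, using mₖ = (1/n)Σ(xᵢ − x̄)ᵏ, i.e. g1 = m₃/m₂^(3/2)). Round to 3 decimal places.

x̄ = (6.2 + 1.0 + 3.2 + 2.1 + 1.6) / 5 = 2.8200
deviations (xᵢ − x̄): 3.3800, -1.8200, 0.3800, -0.7200, -1.2200
Σ(xᵢ − x̄)² = 16.8880 ⇒ m₂ = 16.8880/5 = 3.37760
Σ(xᵢ − x̄)³ = 30.4517 ⇒ m₃ = 30.4517/5 = 6.09034
m₂^(3/2) = 3.37760^(1.5) = 6.20744
g1 = m₃ / m₂^(3/2) = 6.09034 / 6.20744 ≈ 0.981

0.981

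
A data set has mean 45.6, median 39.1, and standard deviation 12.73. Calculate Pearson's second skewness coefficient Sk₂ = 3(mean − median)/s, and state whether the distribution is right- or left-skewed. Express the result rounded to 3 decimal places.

1.532, right-skewed

Sk₂ = 3(45.6 − 39.1) / 12.73 = 3 × 6.5000 / 12.73
    = 19.5000 / 12.73 ≈ 1.532
Sk₂ > 0 ⇒ mean > median ⇒ right-skewed (positive skew).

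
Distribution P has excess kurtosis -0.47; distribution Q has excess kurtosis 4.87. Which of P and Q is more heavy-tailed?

Q

Higher excess kurtosis ⇒ heavier tails relative to the normal distribution.
-0.47 vs 4.87: the larger is 4.87, so Q has heavier tails. (Q is leptokurtic — heavier-than-normal tails; the other is platykurtic.)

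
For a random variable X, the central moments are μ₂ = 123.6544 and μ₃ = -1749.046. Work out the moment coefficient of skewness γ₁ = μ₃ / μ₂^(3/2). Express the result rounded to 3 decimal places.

-1.272

σ = √μ₂ = √123.6544 = 11.12000
σ³ = μ₂^(3/2) = 1375.03693
γ₁ = μ₃/σ³ = -1749.046 / 1375.03693 ≈ -1.272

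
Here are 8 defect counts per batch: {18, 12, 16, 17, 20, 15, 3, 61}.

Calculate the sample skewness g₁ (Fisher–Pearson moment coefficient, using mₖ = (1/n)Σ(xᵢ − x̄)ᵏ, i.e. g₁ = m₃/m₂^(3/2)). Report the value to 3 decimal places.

x̄ = (18 + 12 + 16 + 17 + 20 + 15 + 3 + 61) / 8 = 20.2500
deviations (xᵢ − x̄): -2.2500, -8.2500, -4.2500, -3.2500, -0.2500, -5.2500, -17.2500, 40.7500
Σ(xᵢ − x̄)² = 2087.5000 ⇒ m₂ = 2087.5000/8 = 260.93750
Σ(xᵢ − x̄)³ = 61706.2500 ⇒ m₃ = 61706.2500/8 = 7713.28125
m₂^(3/2) = 260.93750^(1.5) = 4215.06956
g₁ = m₃ / m₂^(3/2) = 7713.28125 / 4215.06956 ≈ 1.830

1.830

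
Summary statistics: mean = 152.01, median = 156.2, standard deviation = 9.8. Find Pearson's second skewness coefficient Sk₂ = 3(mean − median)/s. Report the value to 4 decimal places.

-1.2827

Sk₂ = 3(152.01 − 156.2) / 9.8 = 3 × -4.1900 / 9.8
    = -12.5700 / 9.8 ≈ -1.2827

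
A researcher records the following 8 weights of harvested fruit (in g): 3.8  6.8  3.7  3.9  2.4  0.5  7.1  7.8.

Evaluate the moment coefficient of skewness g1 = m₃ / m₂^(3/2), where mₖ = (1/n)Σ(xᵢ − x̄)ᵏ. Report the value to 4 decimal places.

-0.0815

x̄ = (3.8 + 6.8 + 3.7 + 3.9 + 2.4 + 0.5 + 7.1 + 7.8) / 8 = 4.5000
deviations (xᵢ − x̄): -0.7000, 2.3000, -0.8000, -0.6000, -2.1000, -4.0000, 2.6000, 3.3000
Σ(xᵢ − x̄)² = 44.8400 ⇒ m₂ = 44.8400/8 = 5.60500
Σ(xᵢ − x̄)³ = -8.6520 ⇒ m₃ = -8.6520/8 = -1.08150
m₂^(3/2) = 5.60500^(1.5) = 13.26977
g1 = m₃ / m₂^(3/2) = -1.08150 / 13.26977 ≈ -0.0815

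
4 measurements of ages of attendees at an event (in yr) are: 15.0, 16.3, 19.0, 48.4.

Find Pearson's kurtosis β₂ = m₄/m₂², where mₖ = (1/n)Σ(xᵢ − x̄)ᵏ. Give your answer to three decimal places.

2.303

x̄ = 24.6750
Σ(xᵢ − x̄)² = 758.8275 ⇒ m₂ = 189.70687
Σ(xᵢ − x̄)⁴ = 331547.8918 ⇒ m₄ = 82886.97295
m₂² = 35988.69842
β₂ = m₄/m₂² = 82886.97295 / 35988.69842 ≈ 2.303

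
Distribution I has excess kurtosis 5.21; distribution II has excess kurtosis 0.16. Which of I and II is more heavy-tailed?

I

Higher excess kurtosis ⇒ heavier tails relative to the normal distribution.
5.21 vs 0.16: the larger is 5.21, so I has heavier tails.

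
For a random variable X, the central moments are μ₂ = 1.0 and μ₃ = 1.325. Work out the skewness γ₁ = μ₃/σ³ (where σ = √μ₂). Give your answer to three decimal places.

σ = √μ₂ = √1.0 = 1.00000
σ³ = μ₂^(3/2) = 1.00000
γ₁ = μ₃/σ³ = 1.325 / 1.00000 ≈ 1.325

1.325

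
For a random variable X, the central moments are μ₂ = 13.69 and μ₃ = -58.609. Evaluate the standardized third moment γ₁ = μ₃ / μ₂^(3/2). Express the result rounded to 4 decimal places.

-1.1571

σ = √μ₂ = √13.69 = 3.70000
σ³ = μ₂^(3/2) = 50.65300
γ₁ = μ₃/σ³ = -58.609 / 50.65300 ≈ -1.1571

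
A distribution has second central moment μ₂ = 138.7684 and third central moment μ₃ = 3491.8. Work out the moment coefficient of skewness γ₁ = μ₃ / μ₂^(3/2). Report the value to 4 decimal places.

σ = √μ₂ = √138.7684 = 11.78000
σ³ = μ₂^(3/2) = 1634.69175
γ₁ = μ₃/σ³ = 3491.8 / 1634.69175 ≈ 2.1361

2.1361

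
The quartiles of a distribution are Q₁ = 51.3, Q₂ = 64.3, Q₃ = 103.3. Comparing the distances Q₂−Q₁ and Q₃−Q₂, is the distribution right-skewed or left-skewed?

right-skewed

Q₂ − Q₁ = 13.0;  Q₃ − Q₂ = 39.0
Q₃ − Q₂ > Q₂ − Q₁ ⇒ the upper half is more spread out ⇒ right-skewed.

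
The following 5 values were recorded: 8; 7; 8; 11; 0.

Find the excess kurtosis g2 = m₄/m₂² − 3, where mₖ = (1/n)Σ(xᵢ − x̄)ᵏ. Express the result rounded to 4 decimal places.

-0.2509

x̄ = 6.8000
Σ(xᵢ − x̄)² = 66.8000 ⇒ m₂ = 13.36000
Σ(xᵢ − x̄)⁴ = 2453.4560 ⇒ m₄ = 490.69120
m₂² = 178.48960
g2 = m₄/m₂² − 3 = 2.74913 − 3 ≈ -0.2509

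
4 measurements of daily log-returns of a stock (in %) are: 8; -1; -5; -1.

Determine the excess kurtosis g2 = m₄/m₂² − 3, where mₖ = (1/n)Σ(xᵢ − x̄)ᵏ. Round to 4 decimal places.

-0.8765

x̄ = 0.2500
Σ(xᵢ − x̄)² = 90.7500 ⇒ m₂ = 22.68750
Σ(xᵢ − x̄)⁴ = 4372.0781 ⇒ m₄ = 1093.01953
m₂² = 514.72266
g2 = m₄/m₂² − 3 = 2.12351 − 3 ≈ -0.8765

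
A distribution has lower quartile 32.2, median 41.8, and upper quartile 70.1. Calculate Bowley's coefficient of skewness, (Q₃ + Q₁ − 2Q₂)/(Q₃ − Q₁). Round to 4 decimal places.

numerator: Q₃ + Q₁ − 2Q₂ = 70.1 + 32.2 − 2×41.8 = 18.7000
denominator: Q₃ − Q₁ = 70.1 − 32.2 = 37.9000
Bowley skewness = 18.7000 / 37.9000 ≈ 0.4934

0.4934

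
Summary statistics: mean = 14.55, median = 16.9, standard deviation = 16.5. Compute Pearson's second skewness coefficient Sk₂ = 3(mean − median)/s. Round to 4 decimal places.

Sk₂ = 3(14.55 − 16.9) / 16.5 = 3 × -2.3500 / 16.5
    = -7.0500 / 16.5 ≈ -0.4273

-0.4273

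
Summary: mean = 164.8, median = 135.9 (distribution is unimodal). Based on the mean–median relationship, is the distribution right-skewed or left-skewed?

right-skewed

mean − median = 164.8 − 135.9 = 28.9
mean > median ⇒ the longer tail is on the right ⇒ right-skewed (positively skewed).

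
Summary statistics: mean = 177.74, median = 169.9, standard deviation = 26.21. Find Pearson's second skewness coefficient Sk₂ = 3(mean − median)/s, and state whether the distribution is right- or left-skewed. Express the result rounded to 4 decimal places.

Sk₂ = 3(177.74 − 169.9) / 26.21 = 3 × 7.8400 / 26.21
    = 23.5200 / 26.21 ≈ 0.8974
Sk₂ > 0 ⇒ mean > median ⇒ right-skewed (positive skew).

0.8974, right-skewed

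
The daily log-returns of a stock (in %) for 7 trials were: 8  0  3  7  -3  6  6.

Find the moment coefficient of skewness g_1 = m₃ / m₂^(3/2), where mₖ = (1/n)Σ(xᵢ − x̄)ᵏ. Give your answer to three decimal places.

x̄ = (8 + 0 + 3 + 7 - 3 + 6 + 6) / 7 = 3.8571
deviations (xᵢ − x̄): 4.1429, -3.8571, -0.8571, 3.1429, -6.8571, 2.1429, 2.1429
Σ(xᵢ − x̄)² = 98.8571 ⇒ m₂ = 98.8571/7 = 14.12245
Σ(xᵢ − x̄)³ = -258.6122 ⇒ m₃ = -258.6122/7 = -36.94461
m₂^(3/2) = 14.12245^(1.5) = 53.07195
g_1 = m₃ / m₂^(3/2) = -36.94461 / 53.07195 ≈ -0.696

-0.696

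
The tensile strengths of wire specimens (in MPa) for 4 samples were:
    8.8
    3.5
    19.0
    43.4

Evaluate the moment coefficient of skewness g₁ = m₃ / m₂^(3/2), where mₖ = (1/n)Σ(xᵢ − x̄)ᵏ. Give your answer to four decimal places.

0.7405

x̄ = (8.8 + 3.5 + 19.0 + 43.4) / 4 = 18.6750
deviations (xᵢ − x̄): -9.8750, -15.1750, 0.3250, 24.7250
Σ(xᵢ − x̄)² = 939.2275 ⇒ m₂ = 939.2275/4 = 234.80688
Σ(xᵢ − x̄)³ = 10657.5851 ⇒ m₃ = 10657.5851/4 = 2664.39628
m₂^(3/2) = 234.80688^(1.5) = 3598.04187
g₁ = m₃ / m₂^(3/2) = 2664.39628 / 3598.04187 ≈ 0.7405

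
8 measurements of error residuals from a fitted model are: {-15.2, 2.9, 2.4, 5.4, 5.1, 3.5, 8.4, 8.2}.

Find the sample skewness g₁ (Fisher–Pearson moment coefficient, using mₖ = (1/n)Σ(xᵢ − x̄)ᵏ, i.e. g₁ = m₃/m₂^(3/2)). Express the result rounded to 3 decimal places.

-1.866

x̄ = (-15.2 + 2.9 + 2.4 + 5.4 + 5.1 + 3.5 + 8.4 + 8.2) / 8 = 2.5875
deviations (xᵢ − x̄): -17.7875, 0.3125, -0.1875, 2.8125, 2.5125, 0.9125, 5.8125, 5.6125
Σ(xᵢ − x̄)² = 396.8687 ⇒ m₂ = 396.8687/8 = 49.60859
Σ(xᵢ − x̄)³ = -5215.8164 ⇒ m₃ = -5215.8164/8 = -651.97705
m₂^(3/2) = 49.60859^(1.5) = 349.41004
g₁ = m₃ / m₂^(3/2) = -651.97705 / 349.41004 ≈ -1.866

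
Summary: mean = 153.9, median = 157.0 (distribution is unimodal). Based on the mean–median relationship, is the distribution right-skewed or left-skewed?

left-skewed

mean − median = 153.9 − 157.0 = -3.1
mean < median ⇒ the longer tail is on the left ⇒ left-skewed (negatively skewed).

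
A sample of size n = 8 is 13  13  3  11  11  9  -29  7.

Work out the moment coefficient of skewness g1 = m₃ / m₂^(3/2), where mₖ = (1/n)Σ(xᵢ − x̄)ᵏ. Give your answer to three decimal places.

x̄ = (13 + 13 + 3 + 11 + 11 + 9 - 29 + 7) / 8 = 4.7500
deviations (xᵢ − x̄): 8.2500, 8.2500, -1.7500, 6.2500, 6.2500, 4.2500, -33.7500, 2.2500
Σ(xᵢ − x̄)² = 1379.5000 ⇒ m₂ = 1379.5000/8 = 172.43750
Σ(xᵢ − x̄)³ = -36749.2500 ⇒ m₃ = -36749.2500/8 = -4593.65625
m₂^(3/2) = 172.43750^(1.5) = 2264.37096
g1 = m₃ / m₂^(3/2) = -4593.65625 / 2264.37096 ≈ -2.029

-2.029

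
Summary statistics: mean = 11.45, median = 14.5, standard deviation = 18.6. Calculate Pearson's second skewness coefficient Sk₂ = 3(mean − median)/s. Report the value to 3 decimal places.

-0.492

Sk₂ = 3(11.45 − 14.5) / 18.6 = 3 × -3.0500 / 18.6
    = -9.1500 / 18.6 ≈ -0.492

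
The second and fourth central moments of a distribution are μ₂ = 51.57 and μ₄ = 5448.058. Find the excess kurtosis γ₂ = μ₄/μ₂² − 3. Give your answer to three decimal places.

μ₂² = 51.57² = 2659.46490
μ₄/μ₂² = 5448.058 / 2659.46490 = 2.04855
γ₂ = 2.04855 − 3 ≈ -0.951

-0.951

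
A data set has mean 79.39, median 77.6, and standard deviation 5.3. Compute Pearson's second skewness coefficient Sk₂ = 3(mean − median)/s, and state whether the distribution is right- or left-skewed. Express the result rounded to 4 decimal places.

Sk₂ = 3(79.39 − 77.6) / 5.3 = 3 × 1.7900 / 5.3
    = 5.3700 / 5.3 ≈ 1.0132
Sk₂ > 0 ⇒ mean > median ⇒ right-skewed (positive skew).

1.0132, right-skewed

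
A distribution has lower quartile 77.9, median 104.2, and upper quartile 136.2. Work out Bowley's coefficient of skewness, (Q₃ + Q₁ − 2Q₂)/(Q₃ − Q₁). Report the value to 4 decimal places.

numerator: Q₃ + Q₁ − 2Q₂ = 136.2 + 77.9 − 2×104.2 = 5.7000
denominator: Q₃ − Q₁ = 136.2 − 77.9 = 58.3000
Bowley skewness = 5.7000 / 58.3000 ≈ 0.0978

0.0978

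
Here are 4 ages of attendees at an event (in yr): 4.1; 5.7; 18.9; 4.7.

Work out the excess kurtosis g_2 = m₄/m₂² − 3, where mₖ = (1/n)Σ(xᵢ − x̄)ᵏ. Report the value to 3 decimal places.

x̄ = 8.3500
Σ(xᵢ − x̄)² = 149.7100 ⇒ m₂ = 37.42750
Σ(xᵢ − x̄)⁴ = 12941.3049 ⇒ m₄ = 3235.32623
m₂² = 1400.81776
g_2 = m₄/m₂² − 3 = 2.30960 − 3 ≈ -0.690

-0.690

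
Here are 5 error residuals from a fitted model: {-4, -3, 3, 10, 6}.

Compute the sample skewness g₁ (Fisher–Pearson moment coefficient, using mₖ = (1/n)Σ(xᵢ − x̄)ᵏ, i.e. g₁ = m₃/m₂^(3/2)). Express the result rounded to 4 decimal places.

x̄ = (-4 - 3 + 3 + 10 + 6) / 5 = 2.4000
deviations (xᵢ − x̄): -6.4000, -5.4000, 0.6000, 7.6000, 3.6000
Σ(xᵢ − x̄)² = 141.2000 ⇒ m₂ = 141.2000/5 = 28.24000
Σ(xᵢ − x̄)³ = 66.2400 ⇒ m₃ = 66.2400/5 = 13.24800
m₂^(3/2) = 28.24000^(1.5) = 150.07109
g₁ = m₃ / m₂^(3/2) = 13.24800 / 150.07109 ≈ 0.0883

0.0883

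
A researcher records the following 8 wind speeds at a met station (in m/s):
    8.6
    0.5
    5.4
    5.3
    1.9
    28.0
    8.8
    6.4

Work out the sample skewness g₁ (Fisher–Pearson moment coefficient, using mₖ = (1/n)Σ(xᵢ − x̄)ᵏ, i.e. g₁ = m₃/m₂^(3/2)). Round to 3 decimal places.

x̄ = (8.6 + 0.5 + 5.4 + 5.3 + 1.9 + 28.0 + 8.8 + 6.4) / 8 = 8.1125
deviations (xᵢ − x̄): 0.4875, -7.6125, -2.7125, -2.8125, -6.2125, 19.8875, 0.6875, -1.7125
Σ(xᵢ − x̄)² = 510.9688 ⇒ m₂ = 510.9688/8 = 63.87109
Σ(xᵢ − x̄)³ = 7138.0537 ⇒ m₃ = 7138.0537/8 = 892.25671
m₂^(3/2) = 63.87109^(1.5) = 510.45390
g₁ = m₃ / m₂^(3/2) = 892.25671 / 510.45390 ≈ 1.748

1.748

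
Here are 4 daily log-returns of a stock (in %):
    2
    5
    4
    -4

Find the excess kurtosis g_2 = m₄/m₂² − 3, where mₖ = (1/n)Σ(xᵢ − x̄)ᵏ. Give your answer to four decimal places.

x̄ = 1.7500
Σ(xᵢ − x̄)² = 48.7500 ⇒ m₂ = 12.18750
Σ(xᵢ − x̄)⁴ = 1230.3281 ⇒ m₄ = 307.58203
m₂² = 148.53516
g_2 = m₄/m₂² − 3 = 2.07077 − 3 ≈ -0.9292

-0.9292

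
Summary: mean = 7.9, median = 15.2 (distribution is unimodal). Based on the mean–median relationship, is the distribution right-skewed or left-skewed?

mean − median = 7.9 − 15.2 = -7.3
mean < median ⇒ the longer tail is on the left ⇒ left-skewed (negatively skewed).

left-skewed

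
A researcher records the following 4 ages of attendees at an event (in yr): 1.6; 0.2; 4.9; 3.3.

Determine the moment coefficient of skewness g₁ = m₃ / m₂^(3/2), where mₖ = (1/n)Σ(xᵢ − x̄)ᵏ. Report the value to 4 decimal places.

x̄ = (1.6 + 0.2 + 4.9 + 3.3) / 4 = 2.5000
deviations (xᵢ − x̄): -0.9000, -2.3000, 2.4000, 0.8000
Σ(xᵢ − x̄)² = 12.5000 ⇒ m₂ = 12.5000/4 = 3.12500
Σ(xᵢ − x̄)³ = 1.4400 ⇒ m₃ = 1.4400/4 = 0.36000
m₂^(3/2) = 3.12500^(1.5) = 5.52427
g₁ = m₃ / m₂^(3/2) = 0.36000 / 5.52427 ≈ 0.0652

0.0652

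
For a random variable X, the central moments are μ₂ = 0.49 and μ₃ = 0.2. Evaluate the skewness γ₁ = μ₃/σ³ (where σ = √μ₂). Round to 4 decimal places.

σ = √μ₂ = √0.49 = 0.70000
σ³ = μ₂^(3/2) = 0.34300
γ₁ = μ₃/σ³ = 0.2 / 0.34300 ≈ 0.5831

0.5831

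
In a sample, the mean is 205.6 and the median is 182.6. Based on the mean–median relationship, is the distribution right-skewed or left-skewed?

right-skewed

mean − median = 205.6 − 182.6 = 23.0
mean > median ⇒ the longer tail is on the right ⇒ right-skewed (positively skewed).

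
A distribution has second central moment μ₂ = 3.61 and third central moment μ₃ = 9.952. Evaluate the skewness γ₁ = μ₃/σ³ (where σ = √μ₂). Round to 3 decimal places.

1.451

σ = √μ₂ = √3.61 = 1.90000
σ³ = μ₂^(3/2) = 6.85900
γ₁ = μ₃/σ³ = 9.952 / 6.85900 ≈ 1.451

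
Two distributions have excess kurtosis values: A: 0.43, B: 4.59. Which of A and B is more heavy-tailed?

B

Higher excess kurtosis ⇒ heavier tails relative to the normal distribution.
0.43 vs 4.59: the larger is 4.59, so B has heavier tails.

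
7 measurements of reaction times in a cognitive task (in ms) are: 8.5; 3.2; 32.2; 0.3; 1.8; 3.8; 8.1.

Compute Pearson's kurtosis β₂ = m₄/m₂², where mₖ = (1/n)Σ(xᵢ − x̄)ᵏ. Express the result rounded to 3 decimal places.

x̄ = 8.2714
Σ(xᵢ − x̄)² = 723.7943 ⇒ m₂ = 103.39918
Σ(xᵢ − x̄)⁴ = 334696.8024 ⇒ m₄ = 47813.82892
m₂² = 10691.39118
β₂ = m₄/m₂² = 47813.82892 / 10691.39118 ≈ 4.472

4.472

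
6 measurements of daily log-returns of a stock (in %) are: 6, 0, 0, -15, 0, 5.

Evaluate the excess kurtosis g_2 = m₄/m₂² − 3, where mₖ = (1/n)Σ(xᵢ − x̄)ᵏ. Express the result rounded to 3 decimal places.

x̄ = -0.6667
Σ(xᵢ − x̄)² = 283.3333 ⇒ m₂ = 47.22222
Σ(xᵢ − x̄)⁴ = 45214.4444 ⇒ m₄ = 7535.74074
m₂² = 2229.93827
g_2 = m₄/m₂² − 3 = 3.37935 − 3 ≈ 0.379

0.379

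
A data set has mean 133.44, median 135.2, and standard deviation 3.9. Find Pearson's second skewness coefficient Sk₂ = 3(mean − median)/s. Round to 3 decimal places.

Sk₂ = 3(133.44 − 135.2) / 3.9 = 3 × -1.7600 / 3.9
    = -5.2800 / 3.9 ≈ -1.354

-1.354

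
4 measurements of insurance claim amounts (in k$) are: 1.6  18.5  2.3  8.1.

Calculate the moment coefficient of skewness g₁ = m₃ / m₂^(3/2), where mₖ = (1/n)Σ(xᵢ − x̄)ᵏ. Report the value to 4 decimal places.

x̄ = (1.6 + 18.5 + 2.3 + 8.1) / 4 = 7.6250
deviations (xᵢ − x̄): -6.0250, 10.8750, -5.3250, 0.4750
Σ(xᵢ − x̄)² = 183.1475 ⇒ m₂ = 183.1475/4 = 45.78688
Σ(xᵢ − x̄)³ = 916.5409 ⇒ m₃ = 916.5409/4 = 229.13522
m₂^(3/2) = 45.78688^(1.5) = 309.82147
g₁ = m₃ / m₂^(3/2) = 229.13522 / 309.82147 ≈ 0.7396

0.7396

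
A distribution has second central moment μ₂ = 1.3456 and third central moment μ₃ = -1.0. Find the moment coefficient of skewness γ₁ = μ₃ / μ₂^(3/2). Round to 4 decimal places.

σ = √μ₂ = √1.3456 = 1.16000
σ³ = μ₂^(3/2) = 1.56090
γ₁ = μ₃/σ³ = -1.0 / 1.56090 ≈ -0.6407

-0.6407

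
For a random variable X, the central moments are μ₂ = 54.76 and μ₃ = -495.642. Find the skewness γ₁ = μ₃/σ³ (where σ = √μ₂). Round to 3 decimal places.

σ = √μ₂ = √54.76 = 7.40000
σ³ = μ₂^(3/2) = 405.22400
γ₁ = μ₃/σ³ = -495.642 / 405.22400 ≈ -1.223

-1.223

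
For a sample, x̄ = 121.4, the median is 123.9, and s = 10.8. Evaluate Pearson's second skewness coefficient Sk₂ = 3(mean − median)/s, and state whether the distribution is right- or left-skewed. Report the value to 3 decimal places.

-0.694, left-skewed

Sk₂ = 3(121.4 − 123.9) / 10.8 = 3 × -2.5000 / 10.8
    = -7.5000 / 10.8 ≈ -0.694
Sk₂ < 0 ⇒ mean < median ⇒ left-skewed (negative skew).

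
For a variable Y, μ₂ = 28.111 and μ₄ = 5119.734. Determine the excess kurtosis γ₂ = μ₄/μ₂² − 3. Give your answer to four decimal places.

μ₂² = 28.111² = 790.22832
μ₄/μ₂² = 5119.734 / 790.22832 = 6.47880
γ₂ = 6.47880 − 3 ≈ 3.4788

3.4788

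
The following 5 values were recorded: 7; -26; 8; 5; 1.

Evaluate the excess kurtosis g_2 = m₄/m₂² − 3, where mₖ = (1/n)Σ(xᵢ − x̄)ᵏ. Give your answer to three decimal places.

0.068

x̄ = -1.0000
Σ(xᵢ − x̄)² = 810.0000 ⇒ m₂ = 162.00000
Σ(xᵢ − x̄)⁴ = 402594.0000 ⇒ m₄ = 80518.80000
m₂² = 26244.00000
g_2 = m₄/m₂² − 3 = 3.06808 − 3 ≈ 0.068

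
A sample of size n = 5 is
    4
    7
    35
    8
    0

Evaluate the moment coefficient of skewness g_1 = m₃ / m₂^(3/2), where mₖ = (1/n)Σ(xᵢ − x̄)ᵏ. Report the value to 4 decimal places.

x̄ = (4 + 7 + 35 + 8 + 0) / 5 = 10.8000
deviations (xᵢ − x̄): -6.8000, -3.8000, 24.2000, -2.8000, -10.8000
Σ(xᵢ − x̄)² = 770.8000 ⇒ m₂ = 770.8000/5 = 154.16000
Σ(xᵢ − x̄)³ = 12521.5200 ⇒ m₃ = 12521.5200/5 = 2504.30400
m₂^(3/2) = 154.16000^(1.5) = 1914.06884
g_1 = m₃ / m₂^(3/2) = 2504.30400 / 1914.06884 ≈ 1.3084

1.3084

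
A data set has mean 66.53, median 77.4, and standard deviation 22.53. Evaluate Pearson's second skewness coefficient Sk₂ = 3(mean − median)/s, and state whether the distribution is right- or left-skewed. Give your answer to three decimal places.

-1.447, left-skewed

Sk₂ = 3(66.53 − 77.4) / 22.53 = 3 × -10.8700 / 22.53
    = -32.6100 / 22.53 ≈ -1.447
Sk₂ < 0 ⇒ mean < median ⇒ left-skewed (negative skew).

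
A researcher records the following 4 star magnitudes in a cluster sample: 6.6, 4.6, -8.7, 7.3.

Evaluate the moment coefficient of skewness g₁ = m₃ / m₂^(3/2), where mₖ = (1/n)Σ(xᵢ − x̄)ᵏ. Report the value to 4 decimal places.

x̄ = (6.6 + 4.6 - 8.7 + 7.3) / 4 = 2.4500
deviations (xᵢ − x̄): 4.1500, 2.1500, -11.1500, 4.8500
Σ(xᵢ − x̄)² = 169.6900 ⇒ m₂ = 169.6900/4 = 42.42250
Σ(xᵢ − x̄)³ = -1190.7000 ⇒ m₃ = -1190.7000/4 = -297.67500
m₂^(3/2) = 42.42250^(1.5) = 276.30859
g₁ = m₃ / m₂^(3/2) = -297.67500 / 276.30859 ≈ -1.0773

-1.0773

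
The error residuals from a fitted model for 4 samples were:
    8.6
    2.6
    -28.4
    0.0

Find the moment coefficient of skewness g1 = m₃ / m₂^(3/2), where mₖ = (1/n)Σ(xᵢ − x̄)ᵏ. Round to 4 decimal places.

-0.9867

x̄ = (8.6 + 2.6 - 28.4 + 0.0) / 4 = -4.3000
deviations (xᵢ − x̄): 12.9000, 6.9000, -24.1000, 4.3000
Σ(xᵢ − x̄)² = 813.3200 ⇒ m₂ = 813.3200/4 = 203.33000
Σ(xᵢ − x̄)³ = -11442.8160 ⇒ m₃ = -11442.8160/4 = -2860.70400
m₂^(3/2) = 203.33000^(1.5) = 2899.36032
g1 = m₃ / m₂^(3/2) = -2860.70400 / 2899.36032 ≈ -0.9867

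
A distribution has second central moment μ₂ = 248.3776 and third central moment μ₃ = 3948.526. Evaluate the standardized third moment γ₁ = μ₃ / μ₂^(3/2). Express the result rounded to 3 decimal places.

σ = √μ₂ = √248.3776 = 15.76000
σ³ = μ₂^(3/2) = 3914.43098
γ₁ = μ₃/σ³ = 3948.526 / 3914.43098 ≈ 1.009

1.009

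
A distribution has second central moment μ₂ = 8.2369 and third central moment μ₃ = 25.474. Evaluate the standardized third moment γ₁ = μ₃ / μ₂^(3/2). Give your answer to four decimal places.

σ = √μ₂ = √8.2369 = 2.87000
σ³ = μ₂^(3/2) = 23.63990
γ₁ = μ₃/σ³ = 25.474 / 23.63990 ≈ 1.0776

1.0776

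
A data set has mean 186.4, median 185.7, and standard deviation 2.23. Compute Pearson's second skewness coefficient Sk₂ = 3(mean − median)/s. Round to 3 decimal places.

Sk₂ = 3(186.4 − 185.7) / 2.23 = 3 × 0.7000 / 2.23
    = 2.1000 / 2.23 ≈ 0.942

0.942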